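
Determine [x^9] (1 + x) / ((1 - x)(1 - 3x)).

Partial fractions give a closed form: a_n = (-1)·1^n + (2)·3^n.
At n = 9: a_9 = 39365.

39365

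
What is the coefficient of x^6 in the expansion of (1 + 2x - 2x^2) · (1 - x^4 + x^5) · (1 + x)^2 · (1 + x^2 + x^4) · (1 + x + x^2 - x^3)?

-1

(1 + 2x - 2x^2) has coefficients 1,2,-2 for degrees 0…2.
(1 - x^4 + x^5) has coefficients 1,0,0,0,-1,1,0 for degrees 0…6.
Multiplying by (1 + x)^2 gives running coefficients 1,2,1,0,-1,-1,1 for degrees 0…6.
Multiplying by (1 + x^2 + x^4) gives running coefficients 1,2,2,2,1,1,1 for degrees 0…6.
Finally multiplying by (1 + x + x^2 - x^3), the product of all factors after the first has coefficients 1,3,5,5,3,2,1 for degrees 0…6.
[x^6] = 1·1 + 2·2 − 2·3 = -1.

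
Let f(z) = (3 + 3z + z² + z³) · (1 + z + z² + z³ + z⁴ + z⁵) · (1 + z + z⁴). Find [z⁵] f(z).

22

(3 + 3z + z² + z³) has coefficients 3,3,1,1 for degrees 0…3.
(1 + z + z² + z³ + z⁴ + z⁵) has coefficients 1,1,1,1,1,1 for degrees 0…5.
Finally multiplying by (1 + z + z⁴), the product of all factors after the first has coefficients 1,2,2,2,3,3 for degrees 0…5.
[z⁵] = 3·3 + 3·3 + 1·2 + 1·2 = 22.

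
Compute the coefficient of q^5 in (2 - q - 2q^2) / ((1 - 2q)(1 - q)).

65

The denominator gives the recurrence a_n = 3a_(n−1) − 2a_(n−2) for n ≥ 3; the numerator fixes a_0 = 2, a_1 = 5, a_2 = 9.
Iterating: 2, 5, 9, 17, 33, 65, so a_5 = 65.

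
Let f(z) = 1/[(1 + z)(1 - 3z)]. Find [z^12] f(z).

The denominator gives the recurrence a_n = 2a_(n−1) + 3a_(n−2) for n ≥ 2; the numerator fixes a_0 = 1, a_1 = 2.
Iterating: 1, 2, 7, 20, 61, 182, 547, 1640, 4921, 14762, 44287, 132860, 398581, so a_12 = 398581.

398581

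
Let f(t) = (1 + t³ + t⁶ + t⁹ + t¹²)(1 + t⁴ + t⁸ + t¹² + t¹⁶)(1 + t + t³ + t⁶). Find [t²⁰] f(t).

4

(1 + t³ + t⁶ + t⁹ + t¹²) has coefficients 1,0,0,1,0,0,1,0,0,1,0,0,1 for degrees 0…12.
(1 + t⁴ + t⁸ + t¹² + t¹⁶) has coefficients 1,0,0,0,1,0,0,0,1,0,0,0,1,0,0,0,1,0,0,0,0 for degrees 0…20.
Finally multiplying by (1 + t + t³ + t⁶), the product of all factors after the first has coefficients 1,1,0,1,1,1,1,1,1,1,1,1,1,1,1,1,1,1,1,1,0 for degrees 0…20.
[t²⁰] = 1·0 + 1·1 + 1·1 + 1·1 + 1·1 = 4.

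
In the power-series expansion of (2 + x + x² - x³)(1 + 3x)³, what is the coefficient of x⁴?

(2 + x + x² - x³) has coefficients 2,1,1,-1 for degrees 0…3.
(1 + 3x)³ has coefficients 1,9,27,27,0 for degrees 0…4.
[x⁴] = 2·0 + 1·27 + 1·27 − 1·9 = 45.

45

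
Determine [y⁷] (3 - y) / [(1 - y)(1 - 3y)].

8747

The denominator gives the recurrence a_n = 4a_(n−1) − 3a_(n−2) for n ≥ 2; the numerator fixes a_0 = 3, a_1 = 11.
Iterating: 3, 11, 35, 107, 323, 971, 2915, 8747, so a_7 = 8747.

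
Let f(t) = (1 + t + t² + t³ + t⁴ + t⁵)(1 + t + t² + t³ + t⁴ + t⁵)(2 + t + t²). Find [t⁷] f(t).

(1 + t + t² + t³ + t⁴ + t⁵) has coefficients 1,1,1,1,1,1 for degrees 0…5.
(1 + t + t² + t³ + t⁴ + t⁵) has coefficients 1,1,1,1,1,1,0,0 for degrees 0…7.
Finally multiplying by (2 + t + t²), the product of all factors after the first has coefficients 2,3,4,4,4,4,2,1 for degrees 0…7.
[t⁷] = 1·1 + 1·2 + 1·4 + 1·4 + 1·4 + 1·4 = 19.

19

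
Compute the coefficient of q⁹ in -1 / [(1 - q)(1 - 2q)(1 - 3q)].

-86526

Partial fractions give a closed form: a_n = (-1/2)·1^n + (4)·2^n + (-9/2)·3^n.
At n = 9: a_9 = -86526.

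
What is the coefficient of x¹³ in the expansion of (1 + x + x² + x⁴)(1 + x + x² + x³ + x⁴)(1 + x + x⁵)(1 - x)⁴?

(1 + x + x² + x⁴) has coefficients 1,1,1,0,1 for degrees 0…4.
(1 + x + x² + x³ + x⁴) has coefficients 1,1,1,1,1,0,0,0,0,0,0,0,0,0 for degrees 0…13.
Multiplying by (1 + x + x⁵) gives running coefficients 1,2,2,2,2,2,1,1,1,1,0,0,0,0 for degrees 0…13.
Finally multiplying by (1 - x)⁴, the product of all factors after the first has coefficients 1,-2,0,2,-1,0,-1,3,-3,1,-1,3,-3,1 for degrees 0…13.
[x¹³] = 1·1 + 1·(-3) + 1·3 + 1·1 = 2.

2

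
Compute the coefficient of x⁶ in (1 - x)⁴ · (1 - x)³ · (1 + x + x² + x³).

(1 - x)⁴ has coefficients 1,-4,6,-4,1 for degrees 0…4.
(1 - x)³ has coefficients 1,-3,3,-1,0,0,0 for degrees 0…6.
Finally multiplying by (1 + x + x² + x³), the product of all factors after the first has coefficients 1,-2,1,0,-1,2,-1 for degrees 0…6.
[x⁶] = 1·(-1) − 4·2 + 6·(-1) − 4·0 + 1·1 = -14.

-14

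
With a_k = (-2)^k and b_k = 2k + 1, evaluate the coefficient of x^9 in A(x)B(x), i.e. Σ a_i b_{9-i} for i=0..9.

-107

The convolution is the t^9 coefficient of A(t)B(t).
Σ = 1·19 − 2·17 + 4·15 − 8·13 + 16·11 − 32·9 + 64·7 − 128·5 + 256·3 − 512·1 = -107.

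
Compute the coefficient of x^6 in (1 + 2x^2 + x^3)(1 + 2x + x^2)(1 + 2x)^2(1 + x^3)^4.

(1 + 2x^2 + x^3) has coefficients 1,0,2,1 for degrees 0…3.
(1 + 2x + x^2) has coefficients 1,2,1,0,0,0,0 for degrees 0…6.
Multiplying by (1 + 2x)^2 gives running coefficients 1,6,13,12,4,0,0 for degrees 0…6.
Finally multiplying by (1 + x^3)^4, the product of all factors after the first has coefficients 1,6,13,16,28,52,54 for degrees 0…6.
[x^6] = 1·54 + 2·28 + 1·16 = 126.

126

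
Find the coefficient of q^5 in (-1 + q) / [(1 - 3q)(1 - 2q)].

The denominator gives the recurrence a_n = 5a_(n−1) − 6a_(n−2) for n ≥ 2; the numerator fixes a_0 = -1, a_1 = -4.
Iterating: -1, -4, -14, -46, -146, -454, so a_5 = -454.

-454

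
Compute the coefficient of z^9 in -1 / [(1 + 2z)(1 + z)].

Partial fractions give a closed form: a_n = (-2)·(-2)^n + (1)·(-1)^n.
At n = 9: a_9 = 1023.

1023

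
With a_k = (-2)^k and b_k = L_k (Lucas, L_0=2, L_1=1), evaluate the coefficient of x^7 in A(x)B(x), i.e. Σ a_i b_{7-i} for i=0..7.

The convolution is the t^7 coefficient of A(t)B(t).
Σ = 1·29 − 2·18 + 4·11 − 8·7 + 16·4 − 32·3 + 64·1 − 128·2 = -243.

-243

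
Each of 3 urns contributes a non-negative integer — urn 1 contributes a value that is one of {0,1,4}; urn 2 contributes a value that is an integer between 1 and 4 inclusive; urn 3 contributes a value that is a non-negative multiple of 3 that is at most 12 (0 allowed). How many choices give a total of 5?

The generating function for the choices is (1 + q + q⁴)·(q + q² + q³ + q⁴)·(1 + q³ + q⁶ + q⁹ + q¹²); the count is [q⁵].
(1 + q + q⁴) has coefficients 1,1,0,0,1 for degrees 0…4.
(q + q² + q³ + q⁴) has coefficients 0,1,1,1,1,0 for degrees 0…5.
Finally multiplying by (1 + q³ + q⁶ + q⁹ + q¹²), the product of all factors after the first has coefficients 0,1,1,1,2,1 for degrees 0…5.
[q⁵] = 1·1 + 1·2 + 1·1 = 4.

4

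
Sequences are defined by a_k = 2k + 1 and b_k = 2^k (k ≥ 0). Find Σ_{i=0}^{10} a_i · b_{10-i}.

The convolution is the x^10 coefficient of A(x)B(x).
Σ = 1·1024 + 3·512 + 5·256 + 7·128 + 9·64 + 11·32 + 13·16 + 15·8 + 17·4 + 19·2 + 21·1 = 6119.

6119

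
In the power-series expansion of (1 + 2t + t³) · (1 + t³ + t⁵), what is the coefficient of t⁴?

(1 + 2t + t³) has coefficients 1,2,0,1 for degrees 0…3.
(1 + t³ + t⁵) has coefficients 1,0,0,1,0 for degrees 0…4.
[t⁴] = 1·0 + 2·1 + 1·0 = 2.

2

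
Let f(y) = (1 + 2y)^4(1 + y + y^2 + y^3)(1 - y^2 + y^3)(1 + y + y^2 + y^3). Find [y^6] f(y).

186

(1 + 2y)^4 has coefficients 1,8,24,32,16 for degrees 0…4.
(1 + y + y^2 + y^3) has coefficients 1,1,1,1,0,0,0 for degrees 0…6.
Multiplying by (1 - y^2 + y^3) gives running coefficients 1,1,0,1,0,0,1 for degrees 0…6.
Finally multiplying by (1 + y + y^2 + y^3), the product of all factors after the first has coefficients 1,2,2,3,2,1,2 for degrees 0…6.
[y^6] = 1·2 + 8·1 + 24·2 + 32·3 + 16·2 = 186.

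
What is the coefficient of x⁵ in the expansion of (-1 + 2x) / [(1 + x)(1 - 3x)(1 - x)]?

Partial fractions give a closed form: a_n = (-3/8)·(-1)^n + (-3/8)·3^n + (-1/4)·1^n.
At n = 5: a_5 = -91.

-91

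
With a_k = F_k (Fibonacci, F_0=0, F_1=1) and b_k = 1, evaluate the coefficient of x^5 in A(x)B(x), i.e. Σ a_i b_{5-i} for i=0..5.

Write out a_i and b_{5-i} for i = 0,…,5 and sum the products.
Σ = 0·1 + 1·1 + 1·1 + 2·1 + 3·1 + 5·1 = 12.

12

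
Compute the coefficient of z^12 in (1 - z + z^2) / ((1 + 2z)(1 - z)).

4779

The denominator gives the recurrence a_n = −a_(n−1) + 2a_(n−2) for n ≥ 3; the numerator fixes a_0 = 1, a_1 = -2, a_2 = 5.
Iterating: 1, -2, 5, -9, 19, -37, 75, -149, 299, -597, 1195, -2389, 4779, so a_12 = 4779.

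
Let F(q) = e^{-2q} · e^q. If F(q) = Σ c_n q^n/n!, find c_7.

-1

The EGF product rule gives c_7 = Σ_{k_1+k_2=7} C(7; k_1,k_2) · ∏ g_i(k_i), where e^{-2q} gives (-2)^k; e^q gives (1)^k.
g_1(k) for k = 0…7: 1, -2, 4, -8, 16, -32, 64, -128.
g_2(k) for k = 0…7: 1, 1, 1, 1, 1, 1, 1, 1.
c_7 = Σ_k C(7,k)·g_1(k)·g_2(7−k) = 1·1·1 + 7·(-2)·1 + 21·4·1 + 35·(-8)·1 + 35·16·1 + 21·(-32)·1 + 7·64·1 + 1·(-128)·1 = 1 − 14 + 84 − 280 + 560 − 672 + 448 − 128 = -1.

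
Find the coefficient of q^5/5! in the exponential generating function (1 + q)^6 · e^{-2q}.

The EGF product rule gives c_5 = Σ_{k_1+k_2=5} C(5; k_1,k_2) · ∏ g_i(k_i), where (1+q)^6 gives the falling factorial (6)_k; e^{-2q} gives (-2)^k.
g_1(k) for k = 0…5: 1, 6, 30, 120, 360, 720.
g_2(k) for k = 0…5: 1, -2, 4, -8, 16, -32.
c_5 = Σ_k C(5,k)·g_1(k)·g_2(5−k) = 1·1·(-32) + 5·6·16 + 10·30·(-8) + 10·120·4 + 5·360·(-2) + 1·720·1 = −32 + 480 − 2400 + 4800 − 3600 + 720 = -32.

-32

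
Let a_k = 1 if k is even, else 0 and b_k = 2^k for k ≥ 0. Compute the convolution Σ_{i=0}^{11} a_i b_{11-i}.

Write out a_i and b_{11-i} for i = 0,…,11 and sum the products.
Σ = 1·2048 + 0·1024 + 1·512 + 0·256 + 1·128 + 0·64 + 1·32 + 0·16 + 1·8 + 0·4 + 1·2 + 0·1 = 2730.

2730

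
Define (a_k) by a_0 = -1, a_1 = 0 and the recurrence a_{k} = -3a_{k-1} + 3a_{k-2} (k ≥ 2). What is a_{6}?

-513

The ordinary generating function has denominator 1 + 3x - 3x^2.
Iterating the recurrence: a_0,…,a_{6} = -1, 0, -3, 9, -36, 135, -513.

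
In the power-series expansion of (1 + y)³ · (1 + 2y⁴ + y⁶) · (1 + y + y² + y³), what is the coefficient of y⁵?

(1 + y)³ has coefficients 1,3,3,1 for degrees 0…3.
(1 + 2y⁴ + y⁶) has coefficients 1,0,0,0,2,0 for degrees 0…5.
Finally multiplying by (1 + y + y² + y³), the product of all factors after the first has coefficients 1,1,1,1,2,2 for degrees 0…5.
[y⁵] = 1·2 + 3·2 + 3·1 + 1·1 = 12.

12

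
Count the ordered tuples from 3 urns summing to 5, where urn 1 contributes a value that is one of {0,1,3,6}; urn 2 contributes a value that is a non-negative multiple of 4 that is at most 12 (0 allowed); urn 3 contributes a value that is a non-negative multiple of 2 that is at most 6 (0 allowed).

The generating function for the choices is (1 + t + t³ + t⁶)·(1 + t⁴ + t⁸ + t¹²)·(1 + t² + t⁴ + t⁶); the count is [t⁵].
(1 + t + t³ + t⁶) has coefficients 1,1,0,1,0,0 for degrees 0…5.
(1 + t⁴ + t⁸ + t¹²) has coefficients 1,0,0,0,1,0 for degrees 0…5.
Finally multiplying by (1 + t² + t⁴ + t⁶), the product of all factors after the first has coefficients 1,0,1,0,2,0 for degrees 0…5.
[t⁵] = 1·0 + 1·2 + 1·1 = 3.

3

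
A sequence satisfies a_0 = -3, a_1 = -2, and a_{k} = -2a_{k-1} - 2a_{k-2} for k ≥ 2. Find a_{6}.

-40

The ordinary generating function has denominator 1 + 2t + 2t^2.
Iterating the recurrence: a_0,…,a_{6} = -3, -2, 10, -16, 12, 8, -40.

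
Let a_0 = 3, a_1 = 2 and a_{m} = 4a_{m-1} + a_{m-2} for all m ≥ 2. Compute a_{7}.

14822

The ordinary generating function has denominator 1 - 4y - y^2.
Iterating the recurrence: a_0,…,a_{7} = 3, 2, 11, 46, 195, 826, 3499, 14822.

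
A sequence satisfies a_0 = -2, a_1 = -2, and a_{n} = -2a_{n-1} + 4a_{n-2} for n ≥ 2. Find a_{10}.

-13312

The ordinary generating function has denominator 1 + 2z - 4z^2.
Iterating the recurrence: a_0,…,a_{10} = -2, -2, -4, 0, -16, 32, -128, 384, -1280, 4096, -13312.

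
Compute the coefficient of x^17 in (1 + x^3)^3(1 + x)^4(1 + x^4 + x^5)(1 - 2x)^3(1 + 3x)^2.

-734

(1 + x^3)^3 has coefficients 1,0,0,3,0,0,3,0,0,1 for degrees 0…9.
(1 + x)^4 has coefficients 1,4,6,4,1,0,0,0,0,0,0,0,0,0,0,0,0,0 for degrees 0…17.
Multiplying by (1 + x^4 + x^5) gives running coefficients 1,4,6,4,2,5,10,10,5,1,0,0,0,0,0,0,0,0 for degrees 0…17.
Multiplying by (1 - 2x)^3 gives running coefficients 1,-2,-6,8,18,-7,-28,-6,25,11,-26,-28,-8,0,0,0,0,0 for degrees 0…17.
Finally multiplying by (1 + 3x)^2, the product of all factors after the first has coefficients 1,4,-9,-46,12,173,92,-237,-263,107,265,-85,-410,-300,-72,0,0,0 for degrees 0…17.
[x^17] = 1·0 + 3·(-72) + 3·(-85) + 1·(-263) = -734.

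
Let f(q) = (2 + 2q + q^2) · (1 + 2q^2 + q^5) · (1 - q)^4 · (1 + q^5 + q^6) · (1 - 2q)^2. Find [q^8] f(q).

-53

(2 + 2q + q^2) has coefficients 2,2,1 for degrees 0…2.
(1 + 2q^2 + q^5) has coefficients 1,0,2,0,0,1,0,0,0 for degrees 0…8.
Multiplying by (1 - q)^4 gives running coefficients 1,-4,8,-12,13,-7,-2,6,-4 for degrees 0…8.
Multiplying by (1 + q^5 + q^6) gives running coefficients 1,-4,8,-12,13,-6,-5,10,-8 for degrees 0…8.
Finally multiplying by (1 - 2q)^2, the product of all factors after the first has coefficients 1,-8,28,-60,93,-106,71,6,-68 for degrees 0…8.
[q^8] = 2·(-68) + 2·6 + 1·71 = -53.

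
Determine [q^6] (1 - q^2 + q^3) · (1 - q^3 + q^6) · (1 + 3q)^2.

6

(1 - q^2 + q^3) has coefficients 1,0,-1,1 for degrees 0…3.
(1 - q^3 + q^6) has coefficients 1,0,0,-1,0,0,1 for degrees 0…6.
Finally multiplying by (1 + 3q)^2, the product of all factors after the first has coefficients 1,6,9,-1,-6,-9,1 for degrees 0…6.
[q^6] = 1·1 − 1·(-6) + 1·(-1) = 6.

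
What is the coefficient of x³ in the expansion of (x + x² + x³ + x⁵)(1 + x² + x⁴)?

2

(x + x² + x³ + x⁵) has coefficients 0,1,1,1 for degrees 0…3.
(1 + x² + x⁴) has coefficients 1,0,1,0 for degrees 0…3.
[x³] = 1·1 + 1·0 + 1·1 = 2.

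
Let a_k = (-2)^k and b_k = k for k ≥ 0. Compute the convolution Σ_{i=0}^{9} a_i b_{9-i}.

The convolution is the t^9 coefficient of A(t)B(t).
Σ = 1·9 − 2·8 + 4·7 − 8·6 + 16·5 − 32·4 + 64·3 − 128·2 + 256·1 − 512·0 = 117.

117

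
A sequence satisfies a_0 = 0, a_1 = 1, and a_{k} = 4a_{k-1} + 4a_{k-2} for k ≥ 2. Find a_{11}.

5878784

The ordinary generating function has denominator 1 - 4t - 4t^2.
Iterating the recurrence: a_0,…,a_{11} = 0, 1, 4, 20, 96, 464, 2240, 10816, 52224, 252160, 1217536, 5878784.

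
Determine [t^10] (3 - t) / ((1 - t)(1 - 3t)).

Partial fractions give a closed form: a_n = (-1)·1^n + (4)·3^n.
At n = 10: a_10 = 236195.

236195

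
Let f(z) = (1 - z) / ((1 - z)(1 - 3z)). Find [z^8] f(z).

Partial fractions give a closed form: a_n = (1)·3^n.
At n = 8: a_8 = 6561.

6561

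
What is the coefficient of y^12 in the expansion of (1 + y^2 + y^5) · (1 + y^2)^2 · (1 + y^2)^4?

7

(1 + y^2 + y^5) has coefficients 1,0,1,0,0,1 for degrees 0…5.
(1 + y^2)^2 has coefficients 1,0,2,0,1,0,0,0,0,0,0,0,0 for degrees 0…12.
Finally multiplying by (1 + y^2)^4, the product of all factors after the first has coefficients 1,0,6,0,15,0,20,0,15,0,6,0,1 for degrees 0…12.
[y^12] = 1·1 + 1·6 + 1·0 = 7.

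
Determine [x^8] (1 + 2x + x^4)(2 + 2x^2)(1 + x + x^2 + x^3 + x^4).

(1 + 2x + x^4) has coefficients 1,2,0,0,1 for degrees 0…4.
(2 + 2x^2) has coefficients 2,0,2,0,0,0,0,0,0 for degrees 0…8.
Finally multiplying by (1 + x + x^2 + x^3 + x^4), the product of all factors after the first has coefficients 2,2,4,4,4,2,2,0,0 for degrees 0…8.
[x^8] = 1·0 + 2·0 + 1·4 = 4.

4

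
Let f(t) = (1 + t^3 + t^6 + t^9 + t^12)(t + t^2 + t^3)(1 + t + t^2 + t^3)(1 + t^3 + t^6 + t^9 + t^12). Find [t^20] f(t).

(1 + t^3 + t^6 + t^9 + t^12) has coefficients 1,0,0,1,0,0,1,0,0,1,0,0,1 for degrees 0…12.
(t + t^2 + t^3) has coefficients 0,1,1,1,0,0,0,0,0,0,0,0,0,0,0,0,0,0,0,0,0 for degrees 0…20.
Multiplying by (1 + t + t^2 + t^3) gives running coefficients 0,1,2,3,3,2,1,0,0,0,0,0,0,0,0,0,0,0,0,0,0 for degrees 0…20.
Finally multiplying by (1 + t^3 + t^6 + t^9 + t^12), the product of all factors after the first has coefficients 0,1,2,3,4,4,4,4,4,4,4,4,4,4,4,4,3,2,1,0,0 for degrees 0…20.
[t^20] = 1·0 + 1·2 + 1·4 + 1·4 + 1·4 = 14.

14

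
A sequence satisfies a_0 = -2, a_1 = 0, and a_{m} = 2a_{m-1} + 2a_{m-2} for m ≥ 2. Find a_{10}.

The ordinary generating function has denominator 1 - 2z - 2z^2.
Iterating the recurrence: a_0,…,a_{10} = -2, 0, -4, -8, -24, -64, -176, -480, -1312, -3584, -9792.

-9792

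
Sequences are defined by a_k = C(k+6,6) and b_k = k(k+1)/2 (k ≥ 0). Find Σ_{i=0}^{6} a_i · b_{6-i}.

The convolution is the x^6 coefficient of A(x)B(x).
Σ = 1·21 + 7·15 + 28·10 + 84·6 + 210·3 + 462·1 + 924·0 = 2002.

2002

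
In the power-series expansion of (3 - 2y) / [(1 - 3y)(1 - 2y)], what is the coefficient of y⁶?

The denominator gives the recurrence a_n = 5a_(n−1) − 6a_(n−2) for n ≥ 2; the numerator fixes a_0 = 3, a_1 = 13.
Iterating: 3, 13, 47, 157, 503, 1573, 4847, so a_6 = 4847.

4847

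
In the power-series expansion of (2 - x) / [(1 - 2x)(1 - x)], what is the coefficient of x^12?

Partial fractions give a closed form: a_n = (3)·2^n + (-1)·1^n.
At n = 12: a_12 = 12287.

12287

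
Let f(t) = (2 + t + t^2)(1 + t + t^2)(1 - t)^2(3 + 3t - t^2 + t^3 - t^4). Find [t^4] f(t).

(2 + t + t^2) has coefficients 2,1,1 for degrees 0…2.
(1 + t + t^2) has coefficients 1,1,1,0,0 for degrees 0…4.
Multiplying by (1 - t)^2 gives running coefficients 1,-1,0,-1,1 for degrees 0…4.
Finally multiplying by (3 + 3t - t^2 + t^3 - t^4), the product of all factors after the first has coefficients 3,0,-4,-1,-2 for degrees 0…4.
[t^4] = 2·(-2) + 1·(-1) + 1·(-4) = -9.

-9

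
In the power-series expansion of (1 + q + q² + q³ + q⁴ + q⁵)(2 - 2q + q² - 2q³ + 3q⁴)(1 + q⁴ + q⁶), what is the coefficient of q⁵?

(1 + q + q² + q³ + q⁴ + q⁵) has coefficients 1,1,1,1,1,1 for degrees 0…5.
(2 - 2q + q² - 2q³ + 3q⁴) has coefficients 2,-2,1,-2,3,0 for degrees 0…5.
Finally multiplying by (1 + q⁴ + q⁶), the product of all factors after the first has coefficients 2,-2,1,-2,5,-2 for degrees 0…5.
[q⁵] = 1·(-2) + 1·5 + 1·(-2) + 1·1 + 1·(-2) + 1·2 = 2.

2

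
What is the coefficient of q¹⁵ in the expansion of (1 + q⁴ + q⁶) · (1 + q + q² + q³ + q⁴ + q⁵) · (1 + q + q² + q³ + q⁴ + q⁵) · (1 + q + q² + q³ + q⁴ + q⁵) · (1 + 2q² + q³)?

(1 + q⁴ + q⁶) has coefficients 1,0,0,0,1,0,1 for degrees 0…6.
(1 + q + q² + q³ + q⁴ + q⁵) has coefficients 1,1,1,1,1,1,0,0,0,0,0,0,0,0,0,0 for degrees 0…15.
Multiplying by (1 + q + q² + q³ + q⁴ + q⁵) gives running coefficients 1,2,3,4,5,6,5,4,3,2,1,0,0,0,0,0 for degrees 0…15.
Multiplying by (1 + q + q² + q³ + q⁴ + q⁵) gives running coefficients 1,3,6,10,15,21,25,27,27,25,21,15,10,6,3,1 for degrees 0…15.
Finally multiplying by (1 + 2q² + q³), the product of all factors after the first has coefficients 1,3,8,17,30,47,65,84,98,104,102,92,77,57,38,23 for degrees 0…15.
[q¹⁵] = 1·23 + 1·92 + 1·104 = 219.

219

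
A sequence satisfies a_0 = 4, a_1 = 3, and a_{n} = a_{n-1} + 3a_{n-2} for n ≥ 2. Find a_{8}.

The ordinary generating function has denominator 1 - y - 3y^2.
Iterating the recurrence: a_0,…,a_{8} = 4, 3, 15, 24, 69, 141, 348, 771, 1815.

1815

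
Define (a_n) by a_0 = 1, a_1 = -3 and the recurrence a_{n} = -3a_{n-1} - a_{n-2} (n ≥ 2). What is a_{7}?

The ordinary generating function has denominator 1 + 3y + y^2.
Iterating the recurrence: a_0,…,a_{7} = 1, -3, 8, -21, 55, -144, 377, -987.

-987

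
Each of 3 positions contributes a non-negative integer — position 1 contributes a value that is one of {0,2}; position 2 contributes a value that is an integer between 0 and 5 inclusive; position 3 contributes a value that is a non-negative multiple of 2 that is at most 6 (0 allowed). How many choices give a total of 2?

The generating function for the choices is (1 + t^2)·(1 + t + t^2 + t^3 + t^4 + t^5)·(1 + t^2 + t^4 + t^6); the count is [t^2].
(1 + t^2) has coefficients 1,0,1 for degrees 0…2.
(1 + t + t^2 + t^3 + t^4 + t^5) has coefficients 1,1,1 for degrees 0…2.
Finally multiplying by (1 + t^2 + t^4 + t^6), the product of all factors after the first has coefficients 1,1,2 for degrees 0…2.
[t^2] = 1·2 + 1·1 = 3.

3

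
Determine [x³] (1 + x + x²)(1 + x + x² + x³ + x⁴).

(1 + x + x²) has coefficients 1,1,1 for degrees 0…2.
(1 + x + x² + x³ + x⁴) has coefficients 1,1,1,1 for degrees 0…3.
[x³] = 1·1 + 1·1 + 1·1 = 3.

3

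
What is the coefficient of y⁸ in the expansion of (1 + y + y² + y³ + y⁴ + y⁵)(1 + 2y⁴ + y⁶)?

3

(1 + y + y² + y³ + y⁴ + y⁵) has coefficients 1,1,1,1,1,1 for degrees 0…5.
(1 + 2y⁴ + y⁶) has coefficients 1,0,0,0,2,0,1,0,0 for degrees 0…8.
[y⁸] = 1·0 + 1·0 + 1·1 + 1·0 + 1·2 + 1·0 = 3.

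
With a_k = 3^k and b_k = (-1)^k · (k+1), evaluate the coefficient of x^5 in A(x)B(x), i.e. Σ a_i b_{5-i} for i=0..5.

135

This is [x^5] in the product of the two ordinary generating functions.
Σ = 1·(-6) + 3·5 + 9·(-4) + 27·3 + 81·(-2) + 243·1 = 135.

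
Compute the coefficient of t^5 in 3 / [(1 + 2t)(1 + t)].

-189

Partial fractions give a closed form: a_n = (6)·(-2)^n + (-3)·(-1)^n.
At n = 5: a_5 = -189.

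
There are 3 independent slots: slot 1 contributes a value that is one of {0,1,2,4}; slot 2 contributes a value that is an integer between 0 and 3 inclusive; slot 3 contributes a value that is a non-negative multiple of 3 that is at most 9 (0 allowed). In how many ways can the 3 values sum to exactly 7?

The generating function for the choices is (1 + t + t^2 + t^4)·(1 + t + t^2 + t^3)·(1 + t^3 + t^6 + t^9); the count is [t^7].
(1 + t + t^2 + t^4) has coefficients 1,1,1,0,1 for degrees 0…4.
(1 + t + t^2 + t^3) has coefficients 1,1,1,1,0,0,0,0 for degrees 0…7.
Finally multiplying by (1 + t^3 + t^6 + t^9), the product of all factors after the first has coefficients 1,1,1,2,1,1,2,1 for degrees 0…7.
[t^7] = 1·1 + 1·2 + 1·1 + 1·2 = 6.

6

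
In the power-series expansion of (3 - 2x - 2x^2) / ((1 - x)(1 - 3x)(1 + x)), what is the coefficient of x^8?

Partial fractions give a closed form: a_n = (1/4)·1^n + (19/8)·3^n + (3/8)·(-1)^n.
At n = 8: a_8 = 15583.

15583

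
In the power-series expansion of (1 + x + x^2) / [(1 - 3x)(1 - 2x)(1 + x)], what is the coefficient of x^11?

Partial fractions give a closed form: a_n = (13/4)·3^n + (-7/3)·2^n + (1/12)·(-1)^n.
At n = 11: a_11 = 570949.

570949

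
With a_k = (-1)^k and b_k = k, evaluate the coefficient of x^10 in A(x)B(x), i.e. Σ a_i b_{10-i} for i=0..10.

5

This is [x^10] in the product of the two ordinary generating functions.
Σ = 1·10 − 1·9 + 1·8 − 1·7 + 1·6 − 1·5 + 1·4 − 1·3 + 1·2 − 1·1 + 1·0 = 5.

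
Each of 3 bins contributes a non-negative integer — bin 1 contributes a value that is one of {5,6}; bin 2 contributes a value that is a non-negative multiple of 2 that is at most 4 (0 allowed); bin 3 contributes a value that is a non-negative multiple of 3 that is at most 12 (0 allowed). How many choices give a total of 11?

The generating function for the choices is (y^5 + y^6)·(1 + y^2 + y^4)·(1 + y^3 + y^6 + y^9 + y^12); the count is [y^11].
(y^5 + y^6) has coefficients 0,0,0,0,0,1,1 for degrees 0…6.
(1 + y^2 + y^4) has coefficients 1,0,1,0,1,0,0,0,0,0,0,0 for degrees 0…11.
Finally multiplying by (1 + y^3 + y^6 + y^9 + y^12), the product of all factors after the first has coefficients 1,0,1,1,1,1,1,1,1,1,1,1 for degrees 0…11.
[y^11] = 1·1 + 1·1 = 2.

2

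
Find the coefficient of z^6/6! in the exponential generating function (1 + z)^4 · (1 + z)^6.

The EGF product rule gives c_6 = Σ_{k_1+k_2=6} C(6; k_1,k_2) · ∏ g_i(k_i), where (1+z)^4 gives the falling factorial (4)_k; (1+z)^6 gives the falling factorial (6)_k.
g_1(k) for k = 0…6: 1, 4, 12, 24, 24, 0, 0.
g_2(k) for k = 0…6: 1, 6, 30, 120, 360, 720, 720.
c_6 = Σ_k C(6,k)·g_1(k)·g_2(6−k) = 1·1·720 + 6·4·720 + 15·12·360 + 20·24·120 + 15·24·30 = 720 + 17280 + 64800 + 57600 + 10800 = 151200.

151200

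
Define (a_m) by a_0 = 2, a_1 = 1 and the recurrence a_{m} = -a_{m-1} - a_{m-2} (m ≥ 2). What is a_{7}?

1

The ordinary generating function has denominator 1 + q + q^2.
Iterating the recurrence: a_0,…,a_{7} = 2, 1, -3, 2, 1, -3, 2, 1.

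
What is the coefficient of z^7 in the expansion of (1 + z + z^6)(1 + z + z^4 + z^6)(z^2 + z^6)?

(1 + z + z^6) has coefficients 1,1,0,0,0,0,1 for degrees 0…6.
(1 + z + z^4 + z^6) has coefficients 1,1,0,0,1,0,1,0 for degrees 0…7.
Finally multiplying by (z^2 + z^6), the product of all factors after the first has coefficients 0,0,1,1,0,0,2,1 for degrees 0…7.
[z^7] = 1·1 + 1·2 + 1·0 = 3.

3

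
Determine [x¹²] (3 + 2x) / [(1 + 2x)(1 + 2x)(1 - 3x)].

747705

The denominator gives the recurrence a_n = −a_(n−1) + 8a_(n−2) + 12a_(n−3) for n ≥ 3; the numerator fixes a_0 = 3, a_1 = -1, a_2 = 25.
Iterating: 3, -1, 25, 3, 185, 139, 1377, 1955, 10729, 21435, 87857, 212371, 747705, so a_12 = 747705.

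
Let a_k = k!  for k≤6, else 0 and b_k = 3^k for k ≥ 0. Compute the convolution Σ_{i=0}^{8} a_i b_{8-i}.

Write out a_i and b_{8-i} for i = 0,…,8 and sum the products.
Σ = 1·6561 + 1·2187 + 2·729 + 6·243 + 24·81 + 120·27 + 720·9 + 0·3 + 0·1 = 23328.

23328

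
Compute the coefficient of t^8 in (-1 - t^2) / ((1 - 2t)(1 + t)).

-214

The denominator gives the recurrence a_n = a_(n−1) + 2a_(n−2) for n ≥ 3; the numerator fixes a_0 = -1, a_1 = -1, a_2 = -4.
Iterating: -1, -1, -4, -6, -14, -26, -54, -106, -214, so a_8 = -214.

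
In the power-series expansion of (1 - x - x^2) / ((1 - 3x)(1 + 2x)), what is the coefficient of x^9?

6305

The denominator gives the recurrence a_n = a_(n−1) + 6a_(n−2) for n ≥ 3; the numerator fixes a_0 = 1, a_1 = 0, a_2 = 5.
Iterating: 1, 0, 5, 5, 35, 65, 275, 665, 2315, 6305, so a_9 = 6305.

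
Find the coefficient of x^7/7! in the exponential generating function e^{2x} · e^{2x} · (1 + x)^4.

The EGF product rule gives c_7 = Σ_{k_1+k_2+k_3=7} C(7; k_1,k_2,k_3) · ∏ g_i(k_i), where e^{2x} gives (2)^k; e^{2x} gives (2)^k; (1+x)^4 gives the falling factorial (4)_k.
g_1(k) for k = 0…7: 1, 2, 4, 8, 16, 32, 64, 128.
g_2(k) for k = 0…7: 1, 2, 4, 8, 16, 32, 64, 128.
g_3(k) for k = 0…7: 1, 4, 12, 24, 24, 0, 0, 0.
First combine the last two factors: h(k) = Σ_j C(k,j)·g_2(j)·g_3(k−j) for k = 0…7: 1, 6, 32, 152, 648, 2512, 8992, 30144.
c_7 = Σ_k C(7,k)·g_1(k)·h(7−k) = 1·1·30144 + 7·2·8992 + 21·4·2512 + 35·8·648 + 35·16·152 + 21·32·32 + 7·64·6 + 1·128·1 = 30144 + 125888 + 211008 + 181440 + 85120 + 21504 + 2688 + 128 = 657920.

657920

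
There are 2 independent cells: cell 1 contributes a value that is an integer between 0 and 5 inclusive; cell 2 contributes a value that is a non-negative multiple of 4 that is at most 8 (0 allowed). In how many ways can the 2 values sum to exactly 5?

The generating function for the choices is (1 + q + q² + q³ + q⁴ + q⁵)·(1 + q⁴ + q⁸); the count is [q⁵].
(1 + q + q² + q³ + q⁴ + q⁵) has coefficients 1,1,1,1,1,1 for degrees 0…5.
(1 + q⁴ + q⁸) has coefficients 1,0,0,0,1,0 for degrees 0…5.
[q⁵] = 1·0 + 1·1 + 1·0 + 1·0 + 1·0 + 1·1 = 2.

2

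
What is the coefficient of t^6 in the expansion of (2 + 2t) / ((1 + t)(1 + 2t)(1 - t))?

86

Partial fractions give a closed form: a_n = (4/3)·(-2)^n + (2/3)·1^n.
At n = 6: a_6 = 86.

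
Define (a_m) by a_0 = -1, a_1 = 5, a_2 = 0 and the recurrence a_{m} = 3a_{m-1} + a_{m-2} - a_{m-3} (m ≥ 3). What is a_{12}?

The ordinary generating function has denominator 1 - 3t - t^2 + t^3.
Iterating the recurrence: a_0,…,a_{12} = -1, 5, 0, 6, 13, 45, 142, 458, 1471, 4729, 15200, 48858, 157045.

157045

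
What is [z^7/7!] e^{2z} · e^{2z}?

16384

The EGF product rule gives c_7 = Σ_{k_1+k_2=7} C(7; k_1,k_2) · ∏ g_i(k_i), where e^{2z} gives (2)^k; e^{2z} gives (2)^k.
g_1(k) for k = 0…7: 1, 2, 4, 8, 16, 32, 64, 128.
g_2(k) for k = 0…7: 1, 2, 4, 8, 16, 32, 64, 128.
c_7 = Σ_k C(7,k)·g_1(k)·g_2(7−k) = 1·1·128 + 7·2·64 + 21·4·32 + 35·8·16 + 35·16·8 + 21·32·4 + 7·64·2 + 1·128·1 = 128 + 896 + 2688 + 4480 + 4480 + 2688 + 896 + 128 = 16384.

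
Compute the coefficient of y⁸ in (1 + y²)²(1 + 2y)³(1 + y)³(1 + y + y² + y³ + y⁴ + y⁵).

(1 + y²)² has coefficients 1,0,2,0,1 for degrees 0…4.
(1 + 2y)³ has coefficients 1,6,12,8,0,0,0,0,0 for degrees 0…8.
Multiplying by (1 + y)³ gives running coefficients 1,9,33,63,66,36,8,0,0 for degrees 0…8.
Finally multiplying by (1 + y + y² + y³ + y⁴ + y⁵), the product of all factors after the first has coefficients 1,10,43,106,172,208,215,206,173 for degrees 0…8.
[y⁸] = 1·173 + 2·215 + 1·172 = 775.

775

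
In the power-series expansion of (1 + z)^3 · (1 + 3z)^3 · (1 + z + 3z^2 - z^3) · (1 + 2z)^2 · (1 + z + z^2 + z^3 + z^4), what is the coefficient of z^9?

16376

(1 + z)^3 has coefficients 1,3,3,1 for degrees 0…3.
(1 + 3z)^3 has coefficients 1,9,27,27,0,0,0,0,0,0 for degrees 0…9.
Multiplying by (1 + z + 3z^2 - z^3) gives running coefficients 1,10,39,80,99,54,-27,0,0,0 for degrees 0…9.
Multiplying by (1 + 2z)^2 gives running coefficients 1,14,83,276,575,770,585,108,-108,0 for degrees 0…9.
Finally multiplying by (1 + z + z^2 + z^3 + z^4), the product of all factors after the first has coefficients 1,15,98,374,949,1718,2289,2314,1930,1355 for degrees 0…9.
[z^9] = 1·1355 + 3·1930 + 3·2314 + 1·2289 = 16376.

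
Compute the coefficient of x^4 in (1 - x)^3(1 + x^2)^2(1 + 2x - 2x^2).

-17

(1 - x)^3 has coefficients 1,-3,3,-1 for degrees 0…3.
(1 + x^2)^2 has coefficients 1,0,2,0,1 for degrees 0…4.
Finally multiplying by (1 + 2x - 2x^2), the product of all factors after the first has coefficients 1,2,0,4,-3 for degrees 0…4.
[x^4] = 1·(-3) − 3·4 + 3·0 − 1·2 = -17.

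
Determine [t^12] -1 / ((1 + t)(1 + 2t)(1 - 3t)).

-242425

Partial fractions give a closed form: a_n = (1/4)·(-1)^n + (-4/5)·(-2)^n + (-9/20)·3^n.
At n = 12: a_12 = -242425.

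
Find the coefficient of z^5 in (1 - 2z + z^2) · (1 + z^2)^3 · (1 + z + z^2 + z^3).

-2

(1 - 2z + z^2) has coefficients 1,-2,1 for degrees 0…2.
(1 + z^2)^3 has coefficients 1,0,3,0,3,0 for degrees 0…5.
Finally multiplying by (1 + z + z^2 + z^3), the product of all factors after the first has coefficients 1,1,4,4,6,6 for degrees 0…5.
[z^5] = 1·6 − 2·6 + 1·4 = -2.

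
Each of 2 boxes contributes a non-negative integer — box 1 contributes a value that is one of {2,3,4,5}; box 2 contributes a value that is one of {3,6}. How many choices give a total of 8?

The generating function for the choices is (z² + z³ + z⁴ + z⁵)·(z³ + z⁶); the count is [z⁸].
(z² + z³ + z⁴ + z⁵) has coefficients 0,0,1,1,1,1 for degrees 0…5.
(z³ + z⁶) has coefficients 0,0,0,1,0,0,1,0,0 for degrees 0…8.
[z⁸] = 1·1 + 1·0 + 1·0 + 1·1 = 2.

2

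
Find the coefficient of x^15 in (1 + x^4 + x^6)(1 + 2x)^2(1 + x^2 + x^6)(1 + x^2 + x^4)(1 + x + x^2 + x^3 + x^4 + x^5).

(1 + x^4 + x^6) has coefficients 1,0,0,0,1,0,1 for degrees 0…6.
(1 + 2x)^2 has coefficients 1,4,4,0,0,0,0,0,0,0,0,0,0,0,0,0 for degrees 0…15.
Multiplying by (1 + x^2 + x^6) gives running coefficients 1,4,5,4,4,0,1,4,4,0,0,0,0,0,0,0 for degrees 0…15.
Multiplying by (1 + x^2 + x^4) gives running coefficients 1,4,6,8,10,8,10,8,9,4,5,4,4,0,0,0 for degrees 0…15.
Finally multiplying by (1 + x + x^2 + x^3 + x^4 + x^5), the product of all factors after the first has coefficients 1,5,11,19,29,37,46,50,53,49,44,40,34,26,17,13 for degrees 0…15.
[x^15] = 1·13 + 1·40 + 1·49 = 102.

102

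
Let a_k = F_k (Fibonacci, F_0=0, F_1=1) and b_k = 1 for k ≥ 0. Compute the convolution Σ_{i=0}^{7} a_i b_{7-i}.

33

The convolution is the x^7 coefficient of A(x)B(x).
Σ = 0·1 + 1·1 + 1·1 + 2·1 + 3·1 + 5·1 + 8·1 + 13·1 = 33.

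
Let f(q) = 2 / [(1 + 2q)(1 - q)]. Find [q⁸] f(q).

Partial fractions give a closed form: a_n = (4/3)·(-2)^n + (2/3)·1^n.
At n = 8: a_8 = 342.

342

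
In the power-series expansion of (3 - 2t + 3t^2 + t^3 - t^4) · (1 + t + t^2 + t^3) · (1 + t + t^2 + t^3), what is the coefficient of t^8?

2

(3 - 2t + 3t^2 + t^3 - t^4) has coefficients 3,-2,3,1,-1 for degrees 0…4.
(1 + t + t^2 + t^3) has coefficients 1,1,1,1,0,0,0,0,0 for degrees 0…8.
Finally multiplying by (1 + t + t^2 + t^3), the product of all factors after the first has coefficients 1,2,3,4,3,2,1,0,0 for degrees 0…8.
[t^8] = 3·0 − 2·0 + 3·1 + 1·2 − 1·3 = 2.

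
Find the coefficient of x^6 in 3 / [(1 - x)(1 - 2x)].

The denominator gives the recurrence a_n = 3a_(n−1) − 2a_(n−2) for n ≥ 2; the numerator fixes a_0 = 3, a_1 = 9.
Iterating: 3, 9, 21, 45, 93, 189, 381, so a_6 = 381.

381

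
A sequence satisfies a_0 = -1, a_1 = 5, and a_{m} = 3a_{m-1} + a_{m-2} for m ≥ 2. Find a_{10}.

201215

The ordinary generating function has denominator 1 - 3q - q^2.
Iterating the recurrence: a_0,…,a_{10} = -1, 5, 14, 47, 155, 512, 1691, 5585, 18446, 60923, 201215.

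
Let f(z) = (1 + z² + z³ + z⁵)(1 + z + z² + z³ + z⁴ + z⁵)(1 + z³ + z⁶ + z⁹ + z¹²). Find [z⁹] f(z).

(1 + z² + z³ + z⁵) has coefficients 1,0,1,1,0,1 for degrees 0…5.
(1 + z + z² + z³ + z⁴ + z⁵) has coefficients 1,1,1,1,1,1,0,0,0,0 for degrees 0…9.
Finally multiplying by (1 + z³ + z⁶ + z⁹ + z¹²), the product of all factors after the first has coefficients 1,1,1,2,2,2,2,2,2,2 for degrees 0…9.
[z⁹] = 1·2 + 1·2 + 1·2 + 1·2 = 8.

8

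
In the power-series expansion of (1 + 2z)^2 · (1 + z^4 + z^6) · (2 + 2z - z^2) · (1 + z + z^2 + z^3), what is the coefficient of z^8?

(1 + 2z)^2 has coefficients 1,4,4 for degrees 0…2.
(1 + z^4 + z^6) has coefficients 1,0,0,0,1,0,1,0,0 for degrees 0…8.
Multiplying by (2 + 2z - z^2) gives running coefficients 2,2,-1,0,2,2,1,2,-1 for degrees 0…8.
Finally multiplying by (1 + z + z^2 + z^3), the product of all factors after the first has coefficients 2,4,3,3,3,3,5,7,4 for degrees 0…8.
[z^8] = 1·4 + 4·7 + 4·5 = 52.

52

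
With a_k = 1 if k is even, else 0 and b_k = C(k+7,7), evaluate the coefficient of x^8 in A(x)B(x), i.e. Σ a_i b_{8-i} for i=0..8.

This is [x^8] in the product of the two ordinary generating functions.
Σ = 1·6435 + 0·3432 + 1·1716 + 0·792 + 1·330 + 0·120 + 1·36 + 0·8 + 1·1 = 8518.

8518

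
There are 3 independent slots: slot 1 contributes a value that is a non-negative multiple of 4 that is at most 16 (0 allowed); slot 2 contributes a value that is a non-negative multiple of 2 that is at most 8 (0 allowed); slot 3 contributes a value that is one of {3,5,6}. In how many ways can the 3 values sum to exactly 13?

5

The generating function for the choices is (1 + t^4 + t^8 + t^12 + t^16)·(1 + t^2 + t^4 + t^6 + t^8)·(t^3 + t^5 + t^6); the count is [t^13].
(1 + t^4 + t^8 + t^12 + t^16) has coefficients 1,0,0,0,1,0,0,0,1,0,0,0,1,0 for degrees 0…13.
(1 + t^2 + t^4 + t^6 + t^8) has coefficients 1,0,1,0,1,0,1,0,1,0,0,0,0,0 for degrees 0…13.
Finally multiplying by (t^3 + t^5 + t^6), the product of all factors after the first has coefficients 0,0,0,1,0,2,1,2,1,2,1,2,1,1 for degrees 0…13.
[t^13] = 1·1 + 1·2 + 1·2 + 1·0 = 5.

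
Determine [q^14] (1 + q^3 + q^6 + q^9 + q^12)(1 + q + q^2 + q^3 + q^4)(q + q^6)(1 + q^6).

(1 + q^3 + q^6 + q^9 + q^12) has coefficients 1,0,0,1,0,0,1,0,0,1,0,0,1 for degrees 0…12.
(1 + q + q^2 + q^3 + q^4) has coefficients 1,1,1,1,1,0,0,0,0,0,0,0,0,0,0 for degrees 0…14.
Multiplying by (q + q^6) gives running coefficients 0,1,1,1,1,1,1,1,1,1,1,0,0,0,0 for degrees 0…14.
Finally multiplying by (1 + q^6), the product of all factors after the first has coefficients 0,1,1,1,1,1,1,2,2,2,2,1,1,1,1 for degrees 0…14.
[q^14] = 1·1 + 1·1 + 1·2 + 1·1 + 1·1 = 6.

6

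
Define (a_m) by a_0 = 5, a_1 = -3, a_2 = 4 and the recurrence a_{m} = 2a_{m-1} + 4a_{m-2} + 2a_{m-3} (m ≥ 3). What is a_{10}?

The ordinary generating function has denominator 1 - 2t - 4t^2 - 2t^3.
Iterating the recurrence: a_0,…,a_{10} = 5, -3, 4, 6, 22, 76, 252, 852, 2864, 9640, 32440.

32440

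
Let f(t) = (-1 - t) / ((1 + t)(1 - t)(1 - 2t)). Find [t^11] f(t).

Partial fractions give a closed form: a_n = (1)·1^n + (-2)·2^n.
At n = 11: a_11 = -4095.

-4095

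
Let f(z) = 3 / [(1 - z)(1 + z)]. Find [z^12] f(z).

Partial fractions give a closed form: a_n = (3/2)·1^n + (3/2)·(-1)^n.
At n = 12: a_12 = 3.

3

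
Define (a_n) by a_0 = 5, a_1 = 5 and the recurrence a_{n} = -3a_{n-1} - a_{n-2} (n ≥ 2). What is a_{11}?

The ordinary generating function has denominator 1 + 3x + x^2.
Iterating the recurrence: a_0,…,a_{11} = 5, 5, -20, 55, -145, 380, -995, 2605, -6820, 17855, -46745, 122380.

122380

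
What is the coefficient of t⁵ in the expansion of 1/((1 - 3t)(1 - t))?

364

Partial fractions give a closed form: a_n = (3/2)·3^n + (-1/2)·1^n.
At n = 5: a_5 = 364.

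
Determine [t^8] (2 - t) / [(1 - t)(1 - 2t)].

767

Partial fractions give a closed form: a_n = (-1)·1^n + (3)·2^n.
At n = 8: a_8 = 767.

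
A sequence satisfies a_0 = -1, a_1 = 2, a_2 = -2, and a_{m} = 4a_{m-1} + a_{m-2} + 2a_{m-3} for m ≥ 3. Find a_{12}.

The ordinary generating function has denominator 1 - 4q - q^2 - 2q^3.
Iterating the recurrence: a_0,…,a_{12} = -1, 2, -2, -8, -30, -132, -574, -2488, -10790, -46796, -202950, -880176, -3817246.

-3817246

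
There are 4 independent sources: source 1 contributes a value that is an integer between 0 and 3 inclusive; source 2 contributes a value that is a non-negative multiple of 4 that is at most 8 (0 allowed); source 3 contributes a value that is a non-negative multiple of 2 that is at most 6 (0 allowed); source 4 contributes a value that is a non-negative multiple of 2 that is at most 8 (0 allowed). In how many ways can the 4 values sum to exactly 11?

17

The generating function for the choices is (1 + t + t² + t³)·(1 + t⁴ + t⁸)·(1 + t² + t⁴ + t⁶)·(1 + t² + t⁴ + t⁶ + t⁸); the count is [t¹¹].
(1 + t + t² + t³) has coefficients 1,1,1,1 for degrees 0…3.
(1 + t⁴ + t⁸) has coefficients 1,0,0,0,1,0,0,0,1,0,0,0 for degrees 0…11.
Multiplying by (1 + t² + t⁴ + t⁶) gives running coefficients 1,0,1,0,2,0,2,0,2,0,2,0 for degrees 0…11.
Finally multiplying by (1 + t² + t⁴ + t⁶ + t⁸), the product of all factors after the first has coefficients 1,0,2,0,4,0,6,0,8,0,9,0 for degrees 0…11.
[t¹¹] = 1·0 + 1·9 + 1·0 + 1·8 = 17.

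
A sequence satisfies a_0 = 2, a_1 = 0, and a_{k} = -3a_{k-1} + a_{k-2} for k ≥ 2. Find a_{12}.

The ordinary generating function has denominator 1 + 3t - t^2.
Iterating the recurrence: a_0,…,a_{12} = 2, 0, 2, -6, 20, -66, 218, -720, 2378, -7854, 25940, -85674, 282962.

282962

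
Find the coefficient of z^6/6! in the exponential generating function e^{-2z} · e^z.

The EGF product rule gives c_6 = Σ_{k_1+k_2=6} C(6; k_1,k_2) · ∏ g_i(k_i), where e^{-2z} gives (-2)^k; e^z gives (1)^k.
g_1(k) for k = 0…6: 1, -2, 4, -8, 16, -32, 64.
g_2(k) for k = 0…6: 1, 1, 1, 1, 1, 1, 1.
c_6 = Σ_k C(6,k)·g_1(k)·g_2(6−k) = 1·1·1 + 6·(-2)·1 + 15·4·1 + 20·(-8)·1 + 15·16·1 + 6·(-32)·1 + 1·64·1 = 1 − 12 + 60 − 160 + 240 − 192 + 64 = 1.

1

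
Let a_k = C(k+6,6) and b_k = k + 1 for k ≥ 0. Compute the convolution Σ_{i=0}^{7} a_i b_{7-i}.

Write out a_i and b_{7-i} for i = 0,…,7 and sum the products.
Σ = 1·8 + 7·7 + 28·6 + 84·5 + 210·4 + 462·3 + 924·2 + 1716·1 = 6435.

6435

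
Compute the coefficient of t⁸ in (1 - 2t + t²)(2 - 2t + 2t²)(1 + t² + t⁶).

(1 - 2t + t²) has coefficients 1,-2,1 for degrees 0…2.
(2 - 2t + 2t²) has coefficients 2,-2,2,0,0,0,0,0,0 for degrees 0…8.
Finally multiplying by (1 + t² + t⁶), the product of all factors after the first has coefficients 2,-2,4,-2,2,0,2,-2,2 for degrees 0…8.
[t⁸] = 1·2 − 2·(-2) + 1·2 = 8.

8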